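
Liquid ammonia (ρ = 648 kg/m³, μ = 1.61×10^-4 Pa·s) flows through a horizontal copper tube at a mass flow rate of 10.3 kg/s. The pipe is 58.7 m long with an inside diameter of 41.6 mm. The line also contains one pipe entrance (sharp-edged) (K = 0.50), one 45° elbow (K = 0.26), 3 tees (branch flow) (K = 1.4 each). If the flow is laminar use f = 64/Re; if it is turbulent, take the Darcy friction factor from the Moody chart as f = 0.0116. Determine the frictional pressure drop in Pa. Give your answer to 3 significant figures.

ΔP ≈ 945000 Pa

A = πD²/4 = π(0.0416)²/4 = 0.001359 m²; mean velocity V = ṁ/(ρA) = 10.3/(648 · 0.001359) = 11.69 m/s.
Reynolds number Re = ρVD/μ = 648 · 11.69 · 0.0416 / 0.000161 = 1.958e+06.
Re > 4000 → turbulent; use the Moody-chart value f = 0.0116.
Total minor-loss coefficient ΣK = 1·0.5 + 1·0.26 + 3·1.4 = 4.96.
ΔP = [f·L/D + ΣK]·(ρV²/2) = [0.0116·58.7/0.0416 + 4.96]·(648·11.69²/2) = [16.37 + 4.96]·4.431e+04 = 9.451e+05 Pa.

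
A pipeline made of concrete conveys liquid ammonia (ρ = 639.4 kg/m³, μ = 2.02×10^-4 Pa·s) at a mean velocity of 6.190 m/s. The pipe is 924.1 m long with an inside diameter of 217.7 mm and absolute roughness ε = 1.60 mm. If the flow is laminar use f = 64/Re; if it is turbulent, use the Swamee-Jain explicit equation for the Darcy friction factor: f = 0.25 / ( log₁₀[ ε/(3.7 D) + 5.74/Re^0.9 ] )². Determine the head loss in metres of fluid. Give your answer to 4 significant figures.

h_f ≈ 284.2 m

Reynolds number Re = ρVD/μ = 639.4 · 6.19 · 0.2177 / 0.000202 = 4.266e+06.
Re > 4000 → turbulent. Relative roughness ε/D = 0.0016/0.2177 = 0.00735. Swamee-Jain: f = 0.25/(log₁₀[0.00735/3.7 + 5.74/4.266e+06^0.9])² = 0.25/(log₁₀[0.00199 + 6.19e-06])² = 0.25/(-2.701)² = 0.03428.
Darcy-Weisbach: ΔP = f(L/D)(ρV²/2) = 0.03428·(924.1/0.2177)·(639.4·6.19²/2) = 0.03428·4245·1.225e+04 = 1.782e+06 Pa.
Head loss h_f = ΔP/(ρg) = 1.782e+06/(639.4·9.81) = 284.2 m.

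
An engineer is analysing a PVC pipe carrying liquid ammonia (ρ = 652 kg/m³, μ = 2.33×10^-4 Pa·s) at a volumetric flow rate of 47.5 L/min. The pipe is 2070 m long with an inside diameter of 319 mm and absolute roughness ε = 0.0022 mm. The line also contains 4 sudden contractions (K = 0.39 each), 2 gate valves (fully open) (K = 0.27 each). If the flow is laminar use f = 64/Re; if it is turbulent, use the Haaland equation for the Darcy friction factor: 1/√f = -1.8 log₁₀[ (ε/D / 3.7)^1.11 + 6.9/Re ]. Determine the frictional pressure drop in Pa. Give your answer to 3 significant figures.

Q = 47.5 L/min = 47.5/60000 = 0.0007917 m³/s.
Cross-sectional area A = πD²/4 = π(0.319)²/4 = 0.07992 m²; mean velocity V = Q/A = 0.0007917/0.07992 = 0.009905 m/s.
Reynolds number Re = ρVD/μ = 652 · 0.009905 · 0.319 / 0.000233 = 8842.
Re > 4000 → turbulent. Relative roughness ε/D = 2.2e-06/0.319 = 6.9e-06. Haaland: 1/√f = -1.8 log₁₀[(6.9e-06/3.7)^1.11 + 6.9/8842] = -1.8 log₁₀[4.37e-07 + 0.00078] = 5.593, so f = 0.03196.
Total minor-loss coefficient ΣK = 4·0.39 + 2·0.27 = 2.1.
ΔP = [f·L/D + ΣK]·(ρV²/2) = [0.03196·2070/0.319 + 2.1]·(652·0.009905²/2) = [207.4 + 2.1]·0.03199 = 6.701 Pa.

ΔP ≈ 6.70 Pa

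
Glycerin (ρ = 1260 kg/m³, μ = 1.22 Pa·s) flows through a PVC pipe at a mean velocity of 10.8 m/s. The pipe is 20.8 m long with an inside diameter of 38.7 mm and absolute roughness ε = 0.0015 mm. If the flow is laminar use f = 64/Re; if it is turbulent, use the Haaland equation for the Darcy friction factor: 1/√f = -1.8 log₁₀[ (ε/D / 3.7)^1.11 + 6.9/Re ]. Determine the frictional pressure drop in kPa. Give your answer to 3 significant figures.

ΔP ≈ 5860 kPa

Reynolds number Re = ρVD/μ = 1260 · 10.8 · 0.0387 / 1.22 = 431.7.
Re < 2300 → laminar flow, so f = 64/Re = 64/431.7 = 0.1483 (the turbulent correlation is not needed).
Darcy-Weisbach: ΔP = f(L/D)(ρV²/2) = 0.1483·(20.8/0.0387)·(1260·10.8²/2) = 0.1483·537.5·7.348e+04 = 5.856e+06 Pa.
ΔP = 5.856e+06 Pa = 5860 kPa.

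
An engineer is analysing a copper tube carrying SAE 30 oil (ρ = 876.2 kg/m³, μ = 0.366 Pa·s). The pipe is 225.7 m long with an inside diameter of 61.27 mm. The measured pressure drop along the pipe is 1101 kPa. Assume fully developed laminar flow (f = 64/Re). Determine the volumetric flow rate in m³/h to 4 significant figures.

For laminar flow, f = 64/Re with Re = ρVD/μ, so Darcy-Weisbach reduces to ΔP = 32μLV/D². Solving for V: V = ΔP·D²/(32μL) = 1.101e+06·(0.06127)²/(32·0.366·225.7) = 1.564 m/s.
Check: Re = ρVD/μ = 876.2·1.564·0.06127/0.366 = 229.3 < 2300, so the laminar assumption holds.
Q = V·A = 1.564·(π/4·0.06127²) = 0.00461 m³/s = 16.60 m³/h.

Q ≈ 16.60 m³/h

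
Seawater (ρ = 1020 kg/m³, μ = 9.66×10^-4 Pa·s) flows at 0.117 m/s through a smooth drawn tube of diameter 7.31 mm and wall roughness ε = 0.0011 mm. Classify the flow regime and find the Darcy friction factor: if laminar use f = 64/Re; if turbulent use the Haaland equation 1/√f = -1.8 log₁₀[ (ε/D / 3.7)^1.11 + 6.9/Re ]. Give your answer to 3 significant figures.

Re = ρVD/μ = 1020·0.117·0.00731/0.000966 = 903.1.
Re < 2300 → laminar, so f = 64/Re = 0.07087 (roughness is irrelevant in laminar flow).

f ≈ 0.0709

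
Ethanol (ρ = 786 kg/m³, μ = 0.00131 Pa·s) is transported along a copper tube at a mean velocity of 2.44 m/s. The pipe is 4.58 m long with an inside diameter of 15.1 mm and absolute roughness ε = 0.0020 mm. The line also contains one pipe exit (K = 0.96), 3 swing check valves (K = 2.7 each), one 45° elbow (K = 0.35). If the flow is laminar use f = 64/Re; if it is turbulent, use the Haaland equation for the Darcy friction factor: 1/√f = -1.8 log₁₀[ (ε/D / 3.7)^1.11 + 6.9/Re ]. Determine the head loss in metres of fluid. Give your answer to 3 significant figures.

Reynolds number Re = ρVD/μ = 786 · 2.44 · 0.0151 / 0.00131 = 2.211e+04.
Re > 4000 → turbulent. Relative roughness ε/D = 2e-06/0.0151 = 0.000132. Haaland: 1/√f = -1.8 log₁₀[(0.000132/3.7)^1.11 + 6.9/2.211e+04] = -1.8 log₁₀[1.16e-05 + 0.000312] = 6.282, so f = 0.02534.
Total minor-loss coefficient ΣK = 1·0.96 + 3·2.7 + 1·0.35 = 9.41.
ΔP = [f·L/D + ΣK]·(ρV²/2) = [0.02534·4.58/0.0151 + 9.41]·(786·2.44²/2) = [7.687 + 9.41]·2340 = 4e+04 Pa.
Head loss h_f = ΔP/(ρg) = 4e+04/(786·9.81) = 5.19 m.

h_f ≈ 5.19 m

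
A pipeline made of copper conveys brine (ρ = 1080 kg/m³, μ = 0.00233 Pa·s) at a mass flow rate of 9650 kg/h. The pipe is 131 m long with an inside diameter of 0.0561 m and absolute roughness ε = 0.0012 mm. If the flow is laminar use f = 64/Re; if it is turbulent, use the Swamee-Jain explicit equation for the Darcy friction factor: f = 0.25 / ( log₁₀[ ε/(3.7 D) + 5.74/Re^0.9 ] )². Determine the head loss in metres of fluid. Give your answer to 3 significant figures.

h_f ≈ 2.91 m

ṁ = 9650 kg/h = 9650/3600 = 2.681 kg/s.
A = πD²/4 = π(0.0561)²/4 = 0.002472 m²; mean velocity V = ṁ/(ρA) = 2.681/(1080 · 0.002472) = 1.004 m/s.
Reynolds number Re = ρVD/μ = 1080 · 1.004 · 0.0561 / 0.00233 = 2.611e+04.
Re > 4000 → turbulent. Relative roughness ε/D = 1.2e-06/0.0561 = 2.14e-05. Swamee-Jain: f = 0.25/(log₁₀[2.14e-05/3.7 + 5.74/2.611e+04^0.9])² = 0.25/(log₁₀[5.78e-06 + 0.000608])² = 0.25/(-3.212)² = 0.02423.
Darcy-Weisbach: ΔP = f(L/D)(ρV²/2) = 0.02423·(131/0.0561)·(1080·1.004²/2) = 0.02423·2335·544.5 = 3.081e+04 Pa.
Head loss h_f = ΔP/(ρg) = 3.081e+04/(1080·9.81) = 2.91 m.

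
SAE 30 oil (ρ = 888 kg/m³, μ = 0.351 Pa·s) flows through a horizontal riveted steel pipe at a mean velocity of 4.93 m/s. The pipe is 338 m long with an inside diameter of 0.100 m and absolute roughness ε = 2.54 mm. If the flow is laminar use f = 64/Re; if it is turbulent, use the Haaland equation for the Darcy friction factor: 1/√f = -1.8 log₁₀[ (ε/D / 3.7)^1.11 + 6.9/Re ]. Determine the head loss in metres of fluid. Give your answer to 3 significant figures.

Reynolds number Re = ρVD/μ = 888 · 4.93 · 0.1 / 0.351 = 1247.
Re < 2300 → laminar flow, so f = 64/Re = 64/1247 = 0.05131 (the turbulent correlation is not needed).
Darcy-Weisbach: ΔP = f(L/D)(ρV²/2) = 0.05131·(338/0.1)·(888·4.93²/2) = 0.05131·3380·1.079e+04 = 1.872e+06 Pa.
Head loss h_f = ΔP/(ρg) = 1.872e+06/(888·9.81) = 215 m.

h_f ≈ 215 m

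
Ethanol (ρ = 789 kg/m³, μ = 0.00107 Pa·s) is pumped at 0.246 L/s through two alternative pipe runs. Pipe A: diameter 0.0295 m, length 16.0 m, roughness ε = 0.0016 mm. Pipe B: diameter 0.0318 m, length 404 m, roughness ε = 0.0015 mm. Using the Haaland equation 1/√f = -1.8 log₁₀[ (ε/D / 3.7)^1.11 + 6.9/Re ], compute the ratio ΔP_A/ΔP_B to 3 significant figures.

ΔP_A/ΔP_B ≈ 0.0564

Pipe A: V = Q/A = 0.000246/0.0006835 = 0.3599 m/s; Re = 7829; ε/D = 5.42e-05; Haaland → f = 0.03312; ΔP_A = f(L/D)(ρV²/2) = 918 Pa.
Pipe B: V = Q/A = 0.000246/0.0007942 = 0.3097 m/s; Re = 7263; ε/D = 4.72e-05; Haaland → f = 0.03383; ΔP_B = f(L/D)(ρV²/2) = 1.627e+04 Pa.
ΔP_A/ΔP_B = 918/1.627e+04 = 0.0564.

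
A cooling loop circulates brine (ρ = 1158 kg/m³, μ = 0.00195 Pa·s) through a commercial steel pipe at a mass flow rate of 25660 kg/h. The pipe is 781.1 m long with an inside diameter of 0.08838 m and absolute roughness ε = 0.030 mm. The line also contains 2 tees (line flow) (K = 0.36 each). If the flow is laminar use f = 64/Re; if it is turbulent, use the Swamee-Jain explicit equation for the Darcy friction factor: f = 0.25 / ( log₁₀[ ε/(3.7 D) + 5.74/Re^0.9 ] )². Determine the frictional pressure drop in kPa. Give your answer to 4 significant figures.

ṁ = 25660 kg/h = 25660/3600 = 7.128 kg/s.
A = πD²/4 = π(0.08838)²/4 = 0.006135 m²; mean velocity V = ṁ/(ρA) = 7.128/(1158 · 0.006135) = 1.003 m/s.
Reynolds number Re = ρVD/μ = 1158 · 1.003 · 0.08838 / 0.00195 = 5.266e+04.
Re > 4000 → turbulent. Relative roughness ε/D = 3e-05/0.08838 = 0.000339. Swamee-Jain: f = 0.25/(log₁₀[0.000339/3.7 + 5.74/5.266e+04^0.9])² = 0.25/(log₁₀[9.17e-05 + 0.000323])² = 0.25/(-3.382)² = 0.02186.
Total minor-loss coefficient ΣK = 2·0.36 = 0.72.
ΔP = [f·L/D + ΣK]·(ρV²/2) = [0.02186·781.1/0.08838 + 0.72]·(1158·1.003²/2) = [193.2 + 0.72]·582.9 = 1.13e+05 Pa.
ΔP = 1.13e+05 Pa = 113.0 kPa.

ΔP ≈ 113.0 kPa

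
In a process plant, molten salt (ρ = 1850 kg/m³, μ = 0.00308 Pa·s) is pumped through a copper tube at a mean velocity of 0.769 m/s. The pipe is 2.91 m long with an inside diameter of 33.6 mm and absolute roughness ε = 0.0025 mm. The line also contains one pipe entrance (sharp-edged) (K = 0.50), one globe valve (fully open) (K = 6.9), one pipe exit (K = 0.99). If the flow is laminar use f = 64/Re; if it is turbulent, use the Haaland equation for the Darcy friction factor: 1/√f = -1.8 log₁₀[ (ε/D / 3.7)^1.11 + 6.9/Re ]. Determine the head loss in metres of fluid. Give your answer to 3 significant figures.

Reynolds number Re = ρVD/μ = 1850 · 0.769 · 0.0336 / 0.00308 = 1.552e+04.
Re > 4000 → turbulent. Relative roughness ε/D = 2.5e-06/0.0336 = 7.44e-05. Haaland: 1/√f = -1.8 log₁₀[(7.44e-05/3.7)^1.11 + 6.9/1.552e+04] = -1.8 log₁₀[6.12e-06 + 0.000445] = 6.023, so f = 0.02757.
Total minor-loss coefficient ΣK = 1·0.5 + 1·6.9 + 1·0.99 = 8.39.
ΔP = [f·L/D + ΣK]·(ρV²/2) = [0.02757·2.91/0.0336 + 8.39]·(1850·0.769²/2) = [2.387 + 8.39]·547 = 5895 Pa.
Head loss h_f = ΔP/(ρg) = 5895/(1850·9.81) = 0.325 m.

h_f ≈ 0.325 m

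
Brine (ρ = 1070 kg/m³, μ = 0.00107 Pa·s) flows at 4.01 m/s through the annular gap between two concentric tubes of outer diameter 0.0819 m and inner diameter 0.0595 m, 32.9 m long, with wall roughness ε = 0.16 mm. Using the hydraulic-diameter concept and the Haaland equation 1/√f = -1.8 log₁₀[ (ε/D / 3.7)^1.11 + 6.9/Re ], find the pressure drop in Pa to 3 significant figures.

Hydraulic diameter D_h = 4A/P = D_o - D_i = 0.0819 - 0.0595 = 0.0224 m.
Re = ρVD_h/μ = 1070·4.01·0.0224/0.00107 = 8.982e+04.
ε/D_h = 0.00016/0.0224 = 0.00714; Haaland gives 1/√f = -1.8 log₁₀[0.000971+7.68e-05] = 5.364, so f = 0.03476.
ΔP = f(L/D_h)(ρV²/2) = 0.03476·32.9/0.0224·8603 = 4.392e+05 Pa.

ΔP ≈ 439000 Pa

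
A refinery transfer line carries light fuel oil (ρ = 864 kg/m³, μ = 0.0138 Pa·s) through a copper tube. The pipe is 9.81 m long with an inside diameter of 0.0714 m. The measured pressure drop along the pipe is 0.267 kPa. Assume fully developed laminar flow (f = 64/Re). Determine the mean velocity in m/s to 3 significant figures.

For laminar flow, f = 64/Re with Re = ρVD/μ, so Darcy-Weisbach reduces to ΔP = 32μLV/D². Solving for V: V = ΔP·D²/(32μL) = 267·(0.0714)²/(32·0.0138·9.81) = 0.3142 m/s.
Check: Re = ρVD/μ = 864·0.3142·0.0714/0.0138 = 1405 < 2300, so the laminar assumption holds.

V ≈ 0.314 m/s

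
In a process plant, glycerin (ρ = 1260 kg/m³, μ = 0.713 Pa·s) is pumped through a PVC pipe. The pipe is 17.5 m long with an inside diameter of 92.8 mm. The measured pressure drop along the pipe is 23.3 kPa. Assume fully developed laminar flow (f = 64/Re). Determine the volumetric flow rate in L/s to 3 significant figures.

Q ≈ 3.40 L/s

For laminar flow, f = 64/Re with Re = ρVD/μ, so Darcy-Weisbach reduces to ΔP = 32μLV/D². Solving for V: V = ΔP·D²/(32μL) = 2.33e+04·(0.0928)²/(32·0.713·17.5) = 0.5025 m/s.
Check: Re = ρVD/μ = 1260·0.5025·0.0928/0.713 = 82.41 < 2300, so the laminar assumption holds.
Q = V·A = 0.5025·(π/4·0.0928²) = 0.003399 m³/s = 3.40 L/s.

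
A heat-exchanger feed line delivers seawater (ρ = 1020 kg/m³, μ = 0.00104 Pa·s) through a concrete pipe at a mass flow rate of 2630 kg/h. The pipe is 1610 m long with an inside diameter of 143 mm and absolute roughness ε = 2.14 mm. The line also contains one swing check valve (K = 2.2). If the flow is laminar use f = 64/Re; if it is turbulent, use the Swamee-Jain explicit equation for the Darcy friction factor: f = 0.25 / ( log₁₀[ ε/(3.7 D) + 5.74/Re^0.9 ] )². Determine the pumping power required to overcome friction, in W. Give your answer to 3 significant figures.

ṁ = 2630 kg/h = 2630/3600 = 0.7306 kg/s.
A = πD²/4 = π(0.143)²/4 = 0.01606 m²; mean velocity V = ṁ/(ρA) = 0.7306/(1020 · 0.01606) = 0.0446 m/s.
Reynolds number Re = ρVD/μ = 1020 · 0.0446 · 0.143 / 0.00104 = 6255.
Re > 4000 → turbulent. Relative roughness ε/D = 0.00214/0.143 = 0.015. Swamee-Jain: f = 0.25/(log₁₀[0.015/3.7 + 5.74/6255^0.9])² = 0.25/(log₁₀[0.00404 + 0.0022])² = 0.25/(-2.205)² = 0.05144.
Total minor-loss coefficient ΣK = 1·2.2 = 2.2.
ΔP = [f·L/D + ΣK]·(ρV²/2) = [0.05144·1610/0.143 + 2.2]·(1020·0.0446²/2) = [579.2 + 2.2]·1.014 = 589.7 Pa.
Q = ṁ/ρ = 0.7306/1020 = 0.0007162 m³/s.
Pumping power P = QΔP = 0.0007162·589.7 = 0.4223 W = 0.422 W.

P ≈ 0.422 W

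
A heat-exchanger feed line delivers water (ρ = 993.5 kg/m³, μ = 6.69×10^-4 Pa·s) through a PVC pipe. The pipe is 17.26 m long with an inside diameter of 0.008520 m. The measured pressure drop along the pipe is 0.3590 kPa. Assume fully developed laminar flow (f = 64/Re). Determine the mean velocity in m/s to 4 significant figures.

For laminar flow, f = 64/Re with Re = ρVD/μ, so Darcy-Weisbach reduces to ΔP = 32μLV/D². Solving for V: V = ΔP·D²/(32μL) = 359·(0.00852)²/(32·0.000669·17.26) = 0.07053 m/s.
Check: Re = ρVD/μ = 993.5·0.07053·0.00852/0.000669 = 892.4 < 2300, so the laminar assumption holds.

V ≈ 0.07053 m/s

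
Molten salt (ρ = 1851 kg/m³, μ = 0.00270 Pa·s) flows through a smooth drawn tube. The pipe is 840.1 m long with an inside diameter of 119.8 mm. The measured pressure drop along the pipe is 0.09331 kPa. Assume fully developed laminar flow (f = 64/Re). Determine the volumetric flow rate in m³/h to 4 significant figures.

For laminar flow, f = 64/Re with Re = ρVD/μ, so Darcy-Weisbach reduces to ΔP = 32μLV/D². Solving for V: V = ΔP·D²/(32μL) = 93.31·(0.1198)²/(32·0.0027·840.1) = 0.01845 m/s.
Check: Re = ρVD/μ = 1851·0.01845·0.1198/0.0027 = 1515 < 2300, so the laminar assumption holds.
Q = V·A = 0.01845·(π/4·0.1198²) = 0.000208 m³/s = 0.7487 m³/h.

Q ≈ 0.7487 m³/h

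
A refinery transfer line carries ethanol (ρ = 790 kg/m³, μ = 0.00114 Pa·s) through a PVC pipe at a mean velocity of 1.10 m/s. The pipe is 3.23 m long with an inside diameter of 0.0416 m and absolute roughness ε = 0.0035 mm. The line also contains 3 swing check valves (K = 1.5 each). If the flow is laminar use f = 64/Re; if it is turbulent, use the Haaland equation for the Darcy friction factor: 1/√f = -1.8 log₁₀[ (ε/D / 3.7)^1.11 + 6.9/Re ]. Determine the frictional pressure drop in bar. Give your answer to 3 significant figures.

Reynolds number Re = ρVD/μ = 790 · 1.1 · 0.0416 / 0.00114 = 3.171e+04.
Re > 4000 → turbulent. Relative roughness ε/D = 3.5e-06/0.0416 = 8.41e-05. Haaland: 1/√f = -1.8 log₁₀[(8.41e-05/3.7)^1.11 + 6.9/3.171e+04] = -1.8 log₁₀[7.01e-06 + 0.000218] = 6.567, so f = 0.02319.
Total minor-loss coefficient ΣK = 3·1.5 = 4.5.
ΔP = [f·L/D + ΣK]·(ρV²/2) = [0.02319·3.23/0.0416 + 4.5]·(790·1.1²/2) = [1.8 + 4.5]·478 = 3011 Pa.
ΔP = 3011 Pa = 0.0301 bar.

ΔP ≈ 0.0301 bar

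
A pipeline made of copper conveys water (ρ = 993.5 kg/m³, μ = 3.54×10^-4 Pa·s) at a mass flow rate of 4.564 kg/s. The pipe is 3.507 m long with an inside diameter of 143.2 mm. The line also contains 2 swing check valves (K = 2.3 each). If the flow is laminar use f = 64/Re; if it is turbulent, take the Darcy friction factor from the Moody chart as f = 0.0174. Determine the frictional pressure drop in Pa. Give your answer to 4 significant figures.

ΔP ≈ 203.1 Pa

A = πD²/4 = π(0.1432)²/4 = 0.01611 m²; mean velocity V = ṁ/(ρA) = 4.564/(993.5 · 0.01611) = 0.2852 m/s.
Reynolds number Re = ρVD/μ = 993.5 · 0.2852 · 0.1432 / 0.000354 = 1.146e+05.
Re > 4000 → turbulent; use the Moody-chart value f = 0.0174.
Total minor-loss coefficient ΣK = 2·2.3 = 4.6.
ΔP = [f·L/D + ΣK]·(ρV²/2) = [0.0174·3.507/0.1432 + 4.6]·(993.5·0.2852²/2) = [0.4261 + 4.6]·40.41 = 203.1 Pa.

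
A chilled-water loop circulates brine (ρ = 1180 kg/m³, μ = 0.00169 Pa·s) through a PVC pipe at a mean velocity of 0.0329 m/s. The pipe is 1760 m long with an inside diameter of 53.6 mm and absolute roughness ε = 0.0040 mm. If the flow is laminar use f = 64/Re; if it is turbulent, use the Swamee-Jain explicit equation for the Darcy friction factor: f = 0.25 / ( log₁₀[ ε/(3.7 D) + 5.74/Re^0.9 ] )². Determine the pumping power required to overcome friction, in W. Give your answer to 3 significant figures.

P ≈ 0.0809 W

Reynolds number Re = ρVD/μ = 1180 · 0.0329 · 0.0536 / 0.00169 = 1231.
Re < 2300 → laminar flow, so f = 64/Re = 64/1231 = 0.05198 (the turbulent correlation is not needed).
Darcy-Weisbach: ΔP = f(L/D)(ρV²/2) = 0.05198·(1760/0.0536)·(1180·0.0329²/2) = 0.05198·3.284e+04·0.6386 = 1090 Pa.
Q = V·A = 0.0329·0.002256 = 7.424e-05 m³/s.
Pumping power P = QΔP = 7.424e-05·1090 = 0.08092 W = 0.0809 W.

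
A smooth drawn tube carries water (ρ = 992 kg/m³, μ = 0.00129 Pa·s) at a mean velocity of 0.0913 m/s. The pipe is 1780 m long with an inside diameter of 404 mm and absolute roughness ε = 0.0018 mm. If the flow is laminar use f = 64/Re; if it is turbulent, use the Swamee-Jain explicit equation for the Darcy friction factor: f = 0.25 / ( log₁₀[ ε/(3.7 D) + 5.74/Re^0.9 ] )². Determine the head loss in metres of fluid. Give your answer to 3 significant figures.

h_f ≈ 0.0444 m

Reynolds number Re = ρVD/μ = 992 · 0.0913 · 0.404 / 0.00129 = 2.836e+04.
Re > 4000 → turbulent. Relative roughness ε/D = 1.8e-06/0.404 = 4.46e-06. Swamee-Jain: f = 0.25/(log₁₀[4.46e-06/3.7 + 5.74/2.836e+04^0.9])² = 0.25/(log₁₀[1.2e-06 + 0.000564])² = 0.25/(-3.248)² = 0.0237.
Darcy-Weisbach: ΔP = f(L/D)(ρV²/2) = 0.0237·(1780/0.404)·(992·0.0913²/2) = 0.0237·4406·4.135 = 431.8 Pa.
Head loss h_f = ΔP/(ρg) = 431.8/(992·9.81) = 0.0444 m.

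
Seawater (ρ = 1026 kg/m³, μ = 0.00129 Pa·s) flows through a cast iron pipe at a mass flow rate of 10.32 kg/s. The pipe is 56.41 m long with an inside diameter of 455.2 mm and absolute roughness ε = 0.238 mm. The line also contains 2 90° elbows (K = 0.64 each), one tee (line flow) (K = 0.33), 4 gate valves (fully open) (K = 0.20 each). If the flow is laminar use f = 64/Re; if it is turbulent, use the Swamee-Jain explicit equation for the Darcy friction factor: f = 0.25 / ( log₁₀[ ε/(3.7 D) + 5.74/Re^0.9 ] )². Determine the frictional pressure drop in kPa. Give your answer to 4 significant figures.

A = πD²/4 = π(0.4552)²/4 = 0.1627 m²; mean velocity V = ṁ/(ρA) = 10.32/(1026 · 0.1627) = 0.06181 m/s.
Reynolds number Re = ρVD/μ = 1026 · 0.06181 · 0.4552 / 0.00129 = 2.238e+04.
Re > 4000 → turbulent. Relative roughness ε/D = 0.000238/0.4552 = 0.000523. Swamee-Jain: f = 0.25/(log₁₀[0.000523/3.7 + 5.74/2.238e+04^0.9])² = 0.25/(log₁₀[0.000141 + 0.000698])² = 0.25/(-3.076)² = 0.02642.
Total minor-loss coefficient ΣK = 2·0.64 + 1·0.33 + 4·0.2 = 2.41.
ΔP = [f·L/D + ΣK]·(ρV²/2) = [0.02642·56.41/0.4552 + 2.41]·(1026·0.06181²/2) = [3.275 + 2.41]·1.96 = 11.14 Pa.
ΔP = 11.14 Pa = 0.01114 kPa.

ΔP ≈ 0.01114 kPa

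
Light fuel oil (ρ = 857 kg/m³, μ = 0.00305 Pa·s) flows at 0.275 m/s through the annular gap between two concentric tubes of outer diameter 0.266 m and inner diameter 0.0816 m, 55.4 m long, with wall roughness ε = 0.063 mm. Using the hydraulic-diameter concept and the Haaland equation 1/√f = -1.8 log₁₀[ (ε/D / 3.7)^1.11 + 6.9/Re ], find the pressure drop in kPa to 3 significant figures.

ΔP ≈ 0.278 kPa

Hydraulic diameter D_h = 4A/P = D_o - D_i = 0.266 - 0.0816 = 0.1844 m.
Re = ρVD_h/μ = 857·0.275·0.1844/0.00305 = 1.425e+04.
ε/D_h = 6.3e-05/0.1844 = 0.000342; Haaland gives 1/√f = -1.8 log₁₀[3.32e-05+0.000484] = 5.915, so f = 0.02858.
ΔP = f(L/D_h)(ρV²/2) = 0.02858·55.4/0.1844·32.41 = 278.3 Pa.
ΔP = 0.278 kPa.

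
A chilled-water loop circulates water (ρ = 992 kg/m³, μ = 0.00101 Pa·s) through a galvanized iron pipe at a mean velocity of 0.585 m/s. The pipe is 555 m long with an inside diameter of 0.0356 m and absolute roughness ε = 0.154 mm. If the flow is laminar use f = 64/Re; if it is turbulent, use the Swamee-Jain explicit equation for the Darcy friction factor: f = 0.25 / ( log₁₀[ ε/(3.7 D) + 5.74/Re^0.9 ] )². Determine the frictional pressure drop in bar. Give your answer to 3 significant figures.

ΔP ≈ 0.897 bar

Reynolds number Re = ρVD/μ = 992 · 0.585 · 0.0356 / 0.00101 = 2.045e+04.
Re > 4000 → turbulent. Relative roughness ε/D = 0.000154/0.0356 = 0.00433. Swamee-Jain: f = 0.25/(log₁₀[0.00433/3.7 + 5.74/2.045e+04^0.9])² = 0.25/(log₁₀[0.00117 + 0.000757])² = 0.25/(-2.715)² = 0.03391.
Darcy-Weisbach: ΔP = f(L/D)(ρV²/2) = 0.03391·(555/0.0356)·(992·0.585²/2) = 0.03391·1.559e+04·169.7 = 8.973e+04 Pa.
ΔP = 8.973e+04 Pa = 0.897 bar.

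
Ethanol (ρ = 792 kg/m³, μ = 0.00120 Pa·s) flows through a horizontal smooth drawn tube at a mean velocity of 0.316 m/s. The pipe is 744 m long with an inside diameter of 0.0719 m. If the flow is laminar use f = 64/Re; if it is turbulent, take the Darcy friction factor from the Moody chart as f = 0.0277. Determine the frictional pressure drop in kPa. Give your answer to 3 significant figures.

ΔP ≈ 11.3 kPa

Reynolds number Re = ρVD/μ = 792 · 0.316 · 0.0719 / 0.0012 = 1.5e+04.
Re > 4000 → turbulent; use the Moody-chart value f = 0.0277.
Darcy-Weisbach: ΔP = f(L/D)(ρV²/2) = 0.0277·(744/0.0719)·(792·0.316²/2) = 0.0277·1.035e+04·39.54 = 1.133e+04 Pa.
ΔP = 1.133e+04 Pa = 11.3 kPa.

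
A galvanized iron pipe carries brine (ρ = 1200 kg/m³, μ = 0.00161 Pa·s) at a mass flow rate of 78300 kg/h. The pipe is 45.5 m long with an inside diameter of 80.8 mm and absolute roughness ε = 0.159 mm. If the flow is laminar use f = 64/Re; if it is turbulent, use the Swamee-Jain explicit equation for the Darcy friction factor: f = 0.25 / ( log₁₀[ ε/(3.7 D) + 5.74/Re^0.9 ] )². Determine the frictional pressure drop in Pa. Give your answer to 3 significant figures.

ṁ = 78300 kg/h = 78300/3600 = 21.75 kg/s.
A = πD²/4 = π(0.0808)²/4 = 0.005128 m²; mean velocity V = ṁ/(ρA) = 21.75/(1200 · 0.005128) = 3.535 m/s.
Reynolds number Re = ρVD/μ = 1200 · 3.535 · 0.0808 / 0.00161 = 2.129e+05.
Re > 4000 → turbulent. Relative roughness ε/D = 0.000159/0.0808 = 0.00197. Swamee-Jain: f = 0.25/(log₁₀[0.00197/3.7 + 5.74/2.129e+05^0.9])² = 0.25/(log₁₀[0.000532 + 9.2e-05])² = 0.25/(-3.205)² = 0.02434.
Darcy-Weisbach: ΔP = f(L/D)(ρV²/2) = 0.02434·(45.5/0.0808)·(1200·3.535²/2) = 0.02434·563.1·7497 = 1.027e+05 Pa.

ΔP ≈ 103000 Pa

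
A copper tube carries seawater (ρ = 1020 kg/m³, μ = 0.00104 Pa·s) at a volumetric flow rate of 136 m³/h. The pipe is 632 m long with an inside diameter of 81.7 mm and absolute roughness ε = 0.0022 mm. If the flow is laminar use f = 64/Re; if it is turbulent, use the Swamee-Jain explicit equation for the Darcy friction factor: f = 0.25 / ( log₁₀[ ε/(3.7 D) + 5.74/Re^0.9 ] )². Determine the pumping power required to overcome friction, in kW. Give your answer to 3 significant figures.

Q = 136 m³/h = 136/3600 = 0.03778 m³/s.
Cross-sectional area A = πD²/4 = π(0.0817)²/4 = 0.005242 m²; mean velocity V = Q/A = 0.03778/0.005242 = 7.206 m/s.
Reynolds number Re = ρVD/μ = 1020 · 7.206 · 0.0817 / 0.00104 = 5.774e+05.
Re > 4000 → turbulent. Relative roughness ε/D = 2.2e-06/0.0817 = 2.69e-05. Swamee-Jain: f = 0.25/(log₁₀[2.69e-05/3.7 + 5.74/5.774e+05^0.9])² = 0.25/(log₁₀[7.28e-06 + 3.75e-05])² = 0.25/(-4.349)² = 0.01322.
Darcy-Weisbach: ΔP = f(L/D)(ρV²/2) = 0.01322·(632/0.0817)·(1020·7.206²/2) = 0.01322·7736·2.648e+04 = 2.707e+06 Pa.
Pumping power P = QΔP = 0.03778·2.707e+06 = 102300 W = 102 kW.

P ≈ 102 kW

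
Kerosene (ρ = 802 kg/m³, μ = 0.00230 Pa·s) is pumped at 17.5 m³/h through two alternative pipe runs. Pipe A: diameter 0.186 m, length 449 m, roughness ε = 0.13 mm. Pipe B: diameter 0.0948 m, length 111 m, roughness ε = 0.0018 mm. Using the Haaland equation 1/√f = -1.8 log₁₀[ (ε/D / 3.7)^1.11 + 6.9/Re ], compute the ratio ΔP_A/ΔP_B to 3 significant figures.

Pipe A: V = Q/A = 0.004861/0.02717 = 0.1789 m/s; Re = 1.16e+04; ε/D = 0.000699; Haaland → f = 0.03062; ΔP_A = f(L/D)(ρV²/2) = 948.6 Pa.
Pipe B: V = Q/A = 0.004861/0.007058 = 0.6887 m/s; Re = 2.277e+04; ε/D = 1.9e-05; Haaland → f = 0.02496; ΔP_B = f(L/D)(ρV²/2) = 5558 Pa.
ΔP_A/ΔP_B = 948.6/5558 = 0.171.

ΔP_A/ΔP_B ≈ 0.171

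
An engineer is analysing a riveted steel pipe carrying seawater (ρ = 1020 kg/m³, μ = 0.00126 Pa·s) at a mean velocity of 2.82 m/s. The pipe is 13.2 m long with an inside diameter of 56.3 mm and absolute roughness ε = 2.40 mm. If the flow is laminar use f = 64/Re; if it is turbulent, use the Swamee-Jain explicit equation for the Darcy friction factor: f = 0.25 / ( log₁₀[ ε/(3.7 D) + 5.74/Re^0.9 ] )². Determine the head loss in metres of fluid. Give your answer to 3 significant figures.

h_f ≈ 6.36 m

Reynolds number Re = ρVD/μ = 1020 · 2.82 · 0.0563 / 0.00126 = 1.285e+05.
Re > 4000 → turbulent. Relative roughness ε/D = 0.0024/0.0563 = 0.0426. Swamee-Jain: f = 0.25/(log₁₀[0.0426/3.7 + 5.74/1.285e+05^0.9])² = 0.25/(log₁₀[0.0115 + 0.000145])² = 0.25/(-1.933)² = 0.0669.
Darcy-Weisbach: ΔP = f(L/D)(ρV²/2) = 0.0669·(13.2/0.0563)·(1020·2.82²/2) = 0.0669·234.5·4056 = 6.362e+04 Pa.
Head loss h_f = ΔP/(ρg) = 6.362e+04/(1020·9.81) = 6.36 m.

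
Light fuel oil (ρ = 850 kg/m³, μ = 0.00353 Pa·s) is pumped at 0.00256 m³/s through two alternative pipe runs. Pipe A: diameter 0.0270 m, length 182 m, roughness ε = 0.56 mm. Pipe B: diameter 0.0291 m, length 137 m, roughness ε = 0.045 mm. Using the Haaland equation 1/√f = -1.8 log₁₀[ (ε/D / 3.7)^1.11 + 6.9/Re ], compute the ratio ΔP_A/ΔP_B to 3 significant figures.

ΔP_A/ΔP_B ≈ 3.59

Pipe A: V = Q/A = 0.00256/0.0005726 = 4.471 m/s; Re = 2.907e+04; ε/D = 0.0207; Haaland → f = 0.05069; ΔP_A = f(L/D)(ρV²/2) = 2.903e+06 Pa.
Pipe B: V = Q/A = 0.00256/0.0006651 = 3.849 m/s; Re = 2.697e+04; ε/D = 0.00155; Haaland → f = 0.02729; ΔP_B = f(L/D)(ρV²/2) = 8.09e+05 Pa.
ΔP_A/ΔP_B = 2.903e+06/8.09e+05 = 3.59.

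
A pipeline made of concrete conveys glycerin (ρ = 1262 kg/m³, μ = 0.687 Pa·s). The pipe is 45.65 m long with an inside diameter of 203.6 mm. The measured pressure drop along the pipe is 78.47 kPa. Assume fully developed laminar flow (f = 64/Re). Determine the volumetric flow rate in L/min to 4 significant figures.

For laminar flow, f = 64/Re with Re = ρVD/μ, so Darcy-Weisbach reduces to ΔP = 32μLV/D². Solving for V: V = ΔP·D²/(32μL) = 7.847e+04·(0.2036)²/(32·0.687·45.65) = 3.241 m/s.
Check: Re = ρVD/μ = 1262·3.241·0.2036/0.687 = 1212 < 2300, so the laminar assumption holds.
Q = V·A = 3.241·(π/4·0.2036²) = 0.1055 m³/s = 6332 L/min.

Q ≈ 6332 L/min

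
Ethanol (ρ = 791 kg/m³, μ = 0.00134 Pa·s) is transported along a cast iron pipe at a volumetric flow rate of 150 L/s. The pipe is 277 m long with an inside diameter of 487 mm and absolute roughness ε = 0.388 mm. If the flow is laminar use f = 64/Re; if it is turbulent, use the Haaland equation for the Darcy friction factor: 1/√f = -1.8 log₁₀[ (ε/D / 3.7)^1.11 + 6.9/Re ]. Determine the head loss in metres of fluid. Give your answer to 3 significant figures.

h_f ≈ 0.374 m

Q = 150 L/s = 150/1000 = 0.15 m³/s.
Cross-sectional area A = πD²/4 = π(0.487)²/4 = 0.1863 m²; mean velocity V = Q/A = 0.15/0.1863 = 0.8053 m/s.
Reynolds number Re = ρVD/μ = 791 · 0.8053 · 0.487 / 0.00134 = 2.315e+05.
Re > 4000 → turbulent. Relative roughness ε/D = 0.000388/0.487 = 0.000797. Haaland: 1/√f = -1.8 log₁₀[(0.000797/3.7)^1.11 + 6.9/2.315e+05] = -1.8 log₁₀[8.51e-05 + 2.98e-05] = 7.092, so f = 0.01988.
Darcy-Weisbach: ΔP = f(L/D)(ρV²/2) = 0.01988·(277/0.487)·(791·0.8053²/2) = 0.01988·568.8·256.5 = 2901 Pa.
Head loss h_f = ΔP/(ρg) = 2901/(791·9.81) = 0.374 m.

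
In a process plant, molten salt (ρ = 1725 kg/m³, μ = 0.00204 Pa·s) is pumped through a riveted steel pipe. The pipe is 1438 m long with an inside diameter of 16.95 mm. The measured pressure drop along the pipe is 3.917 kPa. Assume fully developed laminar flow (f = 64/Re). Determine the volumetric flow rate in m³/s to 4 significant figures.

For laminar flow, f = 64/Re with Re = ρVD/μ, so Darcy-Weisbach reduces to ΔP = 32μLV/D². Solving for V: V = ΔP·D²/(32μL) = 3917·(0.01695)²/(32·0.00204·1438) = 0.01199 m/s.
Check: Re = ρVD/μ = 1725·0.01199·0.01695/0.00204 = 171.8 < 2300, so the laminar assumption holds.
Q = V·A = 0.01199·(π/4·0.01695²) = 2.705e-06 m³/s = 2.705×10^-6 m³/s.

Q ≈ 2.705×10^-6 m³/s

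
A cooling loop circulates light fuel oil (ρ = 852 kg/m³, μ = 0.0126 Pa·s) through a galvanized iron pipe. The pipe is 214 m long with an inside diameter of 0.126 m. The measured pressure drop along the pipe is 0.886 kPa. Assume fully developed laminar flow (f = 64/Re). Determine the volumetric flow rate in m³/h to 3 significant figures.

For laminar flow, f = 64/Re with Re = ρVD/μ, so Darcy-Weisbach reduces to ΔP = 32μLV/D². Solving for V: V = ΔP·D²/(32μL) = 886·(0.126)²/(32·0.0126·214) = 0.163 m/s.
Check: Re = ρVD/μ = 852·0.163·0.126/0.0126 = 1389 < 2300, so the laminar assumption holds.
Q = V·A = 0.163·(π/4·0.126²) = 0.002033 m³/s = 7.32 m³/h.

Q ≈ 7.32 m³/h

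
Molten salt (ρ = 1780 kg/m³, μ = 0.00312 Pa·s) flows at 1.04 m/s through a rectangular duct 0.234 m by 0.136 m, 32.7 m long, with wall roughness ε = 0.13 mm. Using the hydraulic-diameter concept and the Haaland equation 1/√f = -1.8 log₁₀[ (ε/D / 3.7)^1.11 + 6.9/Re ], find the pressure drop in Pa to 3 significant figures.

ΔP ≈ 3850 Pa

Hydraulic diameter D_h = 4A/P = 4·(0.234·0.136)/(2·(0.234+0.136)) = 0.1273/0.74 = 0.172 m.
Re = ρVD_h/μ = 1780·1.04·0.172/0.00312 = 1.021e+05.
ε/D_h = 0.00013/0.172 = 0.000756; Haaland gives 1/√f = -1.8 log₁₀[8.02e-05+6.76e-05] = 6.894, so f = 0.02104.
ΔP = f(L/D_h)(ρV²/2) = 0.02104·32.7/0.172·962.6 = 3850 Pa.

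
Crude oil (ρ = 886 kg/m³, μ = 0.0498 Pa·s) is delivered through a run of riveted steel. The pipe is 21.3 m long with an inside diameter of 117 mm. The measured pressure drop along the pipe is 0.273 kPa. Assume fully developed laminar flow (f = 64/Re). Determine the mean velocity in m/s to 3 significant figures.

V ≈ 0.110 m/s

For laminar flow, f = 64/Re with Re = ρVD/μ, so Darcy-Weisbach reduces to ΔP = 32μLV/D². Solving for V: V = ΔP·D²/(32μL) = 273·(0.117)²/(32·0.0498·21.3) = 0.1101 m/s.
Check: Re = ρVD/μ = 886·0.1101·0.117/0.0498 = 229.2 < 2300, so the laminar assumption holds.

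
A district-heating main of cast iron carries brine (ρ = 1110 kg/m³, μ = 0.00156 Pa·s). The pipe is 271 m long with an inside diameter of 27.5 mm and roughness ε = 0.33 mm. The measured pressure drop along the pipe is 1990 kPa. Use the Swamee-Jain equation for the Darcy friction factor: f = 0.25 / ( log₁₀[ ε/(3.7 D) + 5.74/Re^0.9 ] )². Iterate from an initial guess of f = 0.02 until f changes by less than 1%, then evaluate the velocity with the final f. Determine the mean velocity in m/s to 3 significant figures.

Rearranging Darcy-Weisbach: V = √(2·ΔP·D/(f·L·ρ)). With ε/D = 0.00033/0.0275 = 0.012, iterate starting from f = 0.02:
  f = 0.02 → V = √(2·1.99e+06·0.0275/(0.02·271·1110)) = 4.265 m/s; Re = ρVD/μ = 8.346e+04; f → 0.04127
  f = 0.04127 → V = 2.969 m/s; Re = 5.81e+04; f → 0.04161
Converged (Δf/f < 1%). With the final f = 0.04161: V = √(2·1.99e+06·0.0275/(0.04161·271·1110)) = 2.957 m/s.

V ≈ 2.96 m/s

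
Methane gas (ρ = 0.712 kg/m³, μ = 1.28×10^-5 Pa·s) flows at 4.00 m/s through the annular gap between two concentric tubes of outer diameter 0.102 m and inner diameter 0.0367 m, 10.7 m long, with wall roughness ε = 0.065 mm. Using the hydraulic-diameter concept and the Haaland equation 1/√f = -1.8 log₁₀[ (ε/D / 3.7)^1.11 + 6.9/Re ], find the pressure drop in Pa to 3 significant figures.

ΔP ≈ 27.5 Pa

Hydraulic diameter D_h = 4A/P = D_o - D_i = 0.102 - 0.0367 = 0.0653 m.
Re = ρVD_h/μ = 0.712·4·0.0653/1.28e-05 = 1.453e+04.
ε/D_h = 6.5e-05/0.0653 = 0.000995; Haaland gives 1/√f = -1.8 log₁₀[0.000109+0.000475] = 5.821, so f = 0.02952.
ΔP = f(L/D_h)(ρV²/2) = 0.02952·10.7/0.0653·5.696 = 27.55 Pa.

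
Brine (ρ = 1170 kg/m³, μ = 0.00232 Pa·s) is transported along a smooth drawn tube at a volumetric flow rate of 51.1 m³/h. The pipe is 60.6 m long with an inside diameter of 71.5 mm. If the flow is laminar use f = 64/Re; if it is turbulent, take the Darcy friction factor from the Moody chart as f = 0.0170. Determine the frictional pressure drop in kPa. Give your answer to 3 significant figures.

Q = 51.1 m³/h = 51.1/3600 = 0.01419 m³/s.
Cross-sectional area A = πD²/4 = π(0.0715)²/4 = 0.004015 m²; mean velocity V = Q/A = 0.01419/0.004015 = 3.535 m/s.
Reynolds number Re = ρVD/μ = 1170 · 3.535 · 0.0715 / 0.00232 = 1.275e+05.
Re > 4000 → turbulent; use the Moody-chart value f = 0.0170.
Darcy-Weisbach: ΔP = f(L/D)(ρV²/2) = 0.017·(60.6/0.0715)·(1170·3.535²/2) = 0.017·847.6·7311 = 1.053e+05 Pa.
ΔP = 1.053e+05 Pa = 105 kPa.

ΔP ≈ 105 kPa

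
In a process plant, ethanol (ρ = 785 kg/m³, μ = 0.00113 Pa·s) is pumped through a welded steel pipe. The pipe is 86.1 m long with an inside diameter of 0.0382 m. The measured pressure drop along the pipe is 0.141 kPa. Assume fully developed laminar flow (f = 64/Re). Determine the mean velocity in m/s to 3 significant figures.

V ≈ 0.0661 m/s

For laminar flow, f = 64/Re with Re = ρVD/μ, so Darcy-Weisbach reduces to ΔP = 32μLV/D². Solving for V: V = ΔP·D²/(32μL) = 141·(0.0382)²/(32·0.00113·86.1) = 0.06609 m/s.
Check: Re = ρVD/μ = 785·0.06609·0.0382/0.00113 = 1754 < 2300, so the laminar assumption holds.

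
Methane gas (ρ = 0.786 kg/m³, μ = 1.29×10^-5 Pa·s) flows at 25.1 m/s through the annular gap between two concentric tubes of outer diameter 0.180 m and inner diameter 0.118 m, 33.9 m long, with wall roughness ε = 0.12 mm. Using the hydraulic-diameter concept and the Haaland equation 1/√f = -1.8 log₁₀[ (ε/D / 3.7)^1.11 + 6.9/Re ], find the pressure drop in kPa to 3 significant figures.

ΔP ≈ 3.37 kPa

Hydraulic diameter D_h = 4A/P = D_o - D_i = 0.18 - 0.118 = 0.062 m.
Re = ρVD_h/μ = 0.786·25.1·0.062/1.29e-05 = 9.482e+04.
ε/D_h = 0.00012/0.062 = 0.00194; Haaland gives 1/√f = -1.8 log₁₀[0.000228+7.28e-05] = 6.34, so f = 0.02488.
ΔP = f(L/D_h)(ρV²/2) = 0.02488·33.9/0.062·247.6 = 3368 Pa.
ΔP = 3.37 kPa.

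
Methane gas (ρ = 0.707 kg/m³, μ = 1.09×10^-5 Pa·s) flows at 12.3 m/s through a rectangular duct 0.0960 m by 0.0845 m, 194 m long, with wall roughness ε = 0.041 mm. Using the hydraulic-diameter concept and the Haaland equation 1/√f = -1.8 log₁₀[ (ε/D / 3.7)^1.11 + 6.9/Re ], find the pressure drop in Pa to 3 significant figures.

Hydraulic diameter D_h = 4A/P = 4·(0.096·0.0845)/(2·(0.096+0.0845)) = 0.03245/0.361 = 0.08988 m.
Re = ρVD_h/μ = 0.707·12.3·0.08988/1.09e-05 = 7.171e+04.
ε/D_h = 4.1e-05/0.08988 = 0.000456; Haaland gives 1/√f = -1.8 log₁₀[4.58e-05+9.62e-05] = 6.926, so f = 0.02085.
ΔP = f(L/D_h)(ρV²/2) = 0.02085·194/0.08988·53.48 = 2407 Pa.

ΔP ≈ 2410 Pa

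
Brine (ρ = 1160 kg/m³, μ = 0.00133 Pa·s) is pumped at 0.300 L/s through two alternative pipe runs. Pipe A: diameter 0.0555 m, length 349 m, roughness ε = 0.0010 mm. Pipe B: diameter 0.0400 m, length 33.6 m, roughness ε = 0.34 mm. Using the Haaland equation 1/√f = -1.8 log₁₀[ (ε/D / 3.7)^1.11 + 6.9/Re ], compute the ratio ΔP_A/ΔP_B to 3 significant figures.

ΔP_A/ΔP_B ≈ 1.70

Pipe A: V = Q/A = 0.0003/0.002419 = 0.124 m/s; Re = 6003; ε/D = 1.8e-05; Haaland → f = 0.03573; ΔP_A = f(L/D)(ρV²/2) = 2004 Pa.
Pipe B: V = Q/A = 0.0003/0.001257 = 0.2387 m/s; Re = 8329; ε/D = 0.0085; Haaland → f = 0.04241; ΔP_B = f(L/D)(ρV²/2) = 1178 Pa.
ΔP_A/ΔP_B = 2004/1178 = 1.70.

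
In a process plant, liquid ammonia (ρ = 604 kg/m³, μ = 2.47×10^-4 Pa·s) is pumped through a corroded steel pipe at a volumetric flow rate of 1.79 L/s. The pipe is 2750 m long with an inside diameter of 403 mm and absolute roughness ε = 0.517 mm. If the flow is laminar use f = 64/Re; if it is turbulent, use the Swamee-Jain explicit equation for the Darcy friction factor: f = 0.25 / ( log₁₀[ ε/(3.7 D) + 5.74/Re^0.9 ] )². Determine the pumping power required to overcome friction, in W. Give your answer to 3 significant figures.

P ≈ 0.0224 W

Q = 1.79 L/s = 1.79/1000 = 0.00179 m³/s.
Cross-sectional area A = πD²/4 = π(0.403)²/4 = 0.1276 m²; mean velocity V = Q/A = 0.00179/0.1276 = 0.01403 m/s.
Reynolds number Re = ρVD/μ = 604 · 0.01403 · 0.403 / 0.000247 = 1.383e+04.
Re > 4000 → turbulent. Relative roughness ε/D = 0.000517/0.403 = 0.00128. Swamee-Jain: f = 0.25/(log₁₀[0.00128/3.7 + 5.74/1.383e+04^0.9])² = 0.25/(log₁₀[0.000347 + 0.00108])² = 0.25/(-2.847)² = 0.03085.
Darcy-Weisbach: ΔP = f(L/D)(ρV²/2) = 0.03085·(2750/0.403)·(604·0.01403²/2) = 0.03085·6824·0.05947 = 12.52 Pa.
Pumping power P = QΔP = 0.00179·12.52 = 0.02241 W = 0.0224 W.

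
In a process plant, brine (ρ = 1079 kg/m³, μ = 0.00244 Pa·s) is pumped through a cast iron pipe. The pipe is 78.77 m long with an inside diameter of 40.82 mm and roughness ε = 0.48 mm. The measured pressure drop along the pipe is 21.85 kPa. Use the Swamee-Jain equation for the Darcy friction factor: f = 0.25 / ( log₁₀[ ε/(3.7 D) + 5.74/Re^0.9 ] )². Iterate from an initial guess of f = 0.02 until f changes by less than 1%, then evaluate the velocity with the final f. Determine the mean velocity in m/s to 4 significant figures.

V ≈ 0.6836 m/s

Rearranging Darcy-Weisbach: V = √(2·ΔP·D/(f·L·ρ)). With ε/D = 0.00048/0.04082 = 0.0118, iterate starting from f = 0.02:
  f = 0.02 → V = √(2·2.185e+04·0.04082/(0.02·78.77·1079)) = 1.024 m/s; Re = ρVD/μ = 1.849e+04; f → 0.04351
  f = 0.04351 → V = 0.6946 m/s; Re = 1.254e+04; f → 0.04485
  f = 0.04485 → V = 0.6841 m/s; Re = 1.235e+04; f → 0.04491
Converged (Δf/f < 1%). With the final f = 0.04491: V = √(2·2.185e+04·0.04082/(0.04491·78.77·1079)) = 0.6836 m/s.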